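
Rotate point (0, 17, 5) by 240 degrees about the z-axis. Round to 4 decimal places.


x' = 0*cos(240) - 17*sin(240) = 14.7224
y' = 0*sin(240) + 17*cos(240) = -8.5
z' = 5

(14.7224, -8.5, 5)


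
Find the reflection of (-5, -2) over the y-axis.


Reflection across y-axis: (x, y) -> (-x, y)
(-5, -2) -> (5, -2)

(5, -2)


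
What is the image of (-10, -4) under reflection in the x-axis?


Reflection across x-axis: (x, y) -> (x, -y)
(-10, -4) -> (-10, 4)

(-10, 4)


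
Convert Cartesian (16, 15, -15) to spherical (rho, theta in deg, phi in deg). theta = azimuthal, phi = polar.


rho = sqrt(16^2 + 15^2 + (-15)^2) = 26.5707
theta = atan2(15, 16) = 43.1524 deg
phi = acos(-15/26.5707) = 124.3698 deg

rho = 26.5707, theta = 43.1524 deg, phi = 124.3698 deg


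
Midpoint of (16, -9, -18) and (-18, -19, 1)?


Midpoint = ((16+-18)/2, (-9+-19)/2, (-18+1)/2) = (-1, -14, -8.5)

(-1, -14, -8.5)


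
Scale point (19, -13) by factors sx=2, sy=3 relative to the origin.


Scaling: (x*sx, y*sy) = (19*2, -13*3) = (38, -39)

(38, -39)


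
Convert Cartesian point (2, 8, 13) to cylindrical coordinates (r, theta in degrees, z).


r = sqrt(2^2 + 8^2) = 8.2462
theta = atan2(8, 2) = 75.9638 deg
z = 13

r = 8.2462, theta = 75.9638 deg, z = 13


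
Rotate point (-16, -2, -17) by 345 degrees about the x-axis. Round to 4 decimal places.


x' = -16
y' = -2*cos(345) - -17*sin(345) = -6.3318
z' = -2*sin(345) + -17*cos(345) = -15.9031

(-16, -6.3318, -15.9031)


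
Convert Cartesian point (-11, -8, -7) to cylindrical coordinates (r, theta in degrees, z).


r = sqrt((-11)^2 + (-8)^2) = 13.6015
theta = atan2(-8, -11) = 216.0274 deg
z = -7

r = 13.6015, theta = 216.0274 deg, z = -7


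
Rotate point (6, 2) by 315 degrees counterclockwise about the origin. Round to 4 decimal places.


x' = 6*cos(315) - 2*sin(315) = 5.6569
y' = 6*sin(315) + 2*cos(315) = -2.8284

(5.6569, -2.8284)


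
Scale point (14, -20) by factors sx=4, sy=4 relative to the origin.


Scaling: (x*sx, y*sy) = (14*4, -20*4) = (56, -80)

(56, -80)


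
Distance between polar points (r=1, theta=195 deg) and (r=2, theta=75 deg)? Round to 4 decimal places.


d = sqrt(r1^2 + r2^2 - 2*r1*r2*cos(t2-t1))
d = sqrt(1^2 + 2^2 - 2*1*2*cos(75-195)) = 2.6458

2.6458


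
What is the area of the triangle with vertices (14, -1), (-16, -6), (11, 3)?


Area = |x1(y2-y3) + x2(y3-y1) + x3(y1-y2)| / 2
= |14*(-6-3) + -16*(3--1) + 11*(-1--6)| / 2
= 67.5

67.5


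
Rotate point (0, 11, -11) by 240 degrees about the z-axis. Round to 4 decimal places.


x' = 0*cos(240) - 11*sin(240) = 9.5263
y' = 0*sin(240) + 11*cos(240) = -5.5
z' = -11

(9.5263, -5.5, -11)


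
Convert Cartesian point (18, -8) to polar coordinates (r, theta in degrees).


r = sqrt(18^2 + (-8)^2) = 19.6977
theta = atan2(-8, 18) = 336.0375 degrees

r = 19.6977, theta = 336.0375 degrees


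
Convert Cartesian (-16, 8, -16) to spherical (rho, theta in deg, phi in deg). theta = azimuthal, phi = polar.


rho = sqrt((-16)^2 + 8^2 + (-16)^2) = 24
theta = atan2(8, -16) = 153.4349 deg
phi = acos(-16/24) = 131.8103 deg

rho = 24, theta = 153.4349 deg, phi = 131.8103 deg


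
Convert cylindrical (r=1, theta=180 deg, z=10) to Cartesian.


x = 1 * cos(180) = -1
y = 1 * sin(180) = 0
z = 10

(-1, 0, 10)


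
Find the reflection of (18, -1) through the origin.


Reflection through origin: (x, y) -> (-x, -y)
(18, -1) -> (-18, 1)

(-18, 1)


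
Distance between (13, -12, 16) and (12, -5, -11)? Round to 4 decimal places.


d = sqrt((12-13)^2 + (-5--12)^2 + (-11-16)^2) = 27.9106

27.9106


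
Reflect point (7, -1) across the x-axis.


Reflection across x-axis: (x, y) -> (x, -y)
(7, -1) -> (7, 1)

(7, 1)


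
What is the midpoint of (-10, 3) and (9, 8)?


Midpoint = ((-10+9)/2, (3+8)/2) = (-0.5, 5.5)

(-0.5, 5.5)


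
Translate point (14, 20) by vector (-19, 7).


Translation: (x+dx, y+dy) = (14+-19, 20+7) = (-5, 27)

(-5, 27)


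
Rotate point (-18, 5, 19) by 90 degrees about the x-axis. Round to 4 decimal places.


x' = -18
y' = 5*cos(90) - 19*sin(90) = -19
z' = 5*sin(90) + 19*cos(90) = 5

(-18, -19, 5)


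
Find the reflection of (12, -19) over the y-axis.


Reflection across y-axis: (x, y) -> (-x, y)
(12, -19) -> (-12, -19)

(-12, -19)


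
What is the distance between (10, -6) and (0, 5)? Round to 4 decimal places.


d = sqrt((0-10)^2 + (5--6)^2) = 14.8661

14.8661


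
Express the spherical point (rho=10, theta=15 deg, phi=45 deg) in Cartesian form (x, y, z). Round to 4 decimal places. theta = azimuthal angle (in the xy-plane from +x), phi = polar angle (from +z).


x = 10 * sin(45) * cos(15) = 6.8301
y = 10 * sin(45) * sin(15) = 1.8301
z = 10 * cos(45) = 7.0711

(6.8301, 1.8301, 7.0711)


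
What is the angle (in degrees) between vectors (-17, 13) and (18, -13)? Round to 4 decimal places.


dot = -17*18 + 13*-13 = -475
|u| = 21.4009, |v| = 22.2036
cos(angle) = -0.9996
angle = 178.4323 degrees

178.4323 degrees


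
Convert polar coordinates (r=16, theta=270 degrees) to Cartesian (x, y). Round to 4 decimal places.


x = 16 * cos(270) = 0
y = 16 * sin(270) = -16

(0, -16)


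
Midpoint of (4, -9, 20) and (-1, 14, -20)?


Midpoint = ((4+-1)/2, (-9+14)/2, (20+-20)/2) = (1.5, 2.5, 0)

(1.5, 2.5, 0)


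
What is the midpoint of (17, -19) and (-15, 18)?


Midpoint = ((17+-15)/2, (-19+18)/2) = (1, -0.5)

(1, -0.5)


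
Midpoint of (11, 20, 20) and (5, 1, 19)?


Midpoint = ((11+5)/2, (20+1)/2, (20+19)/2) = (8, 10.5, 19.5)

(8, 10.5, 19.5)


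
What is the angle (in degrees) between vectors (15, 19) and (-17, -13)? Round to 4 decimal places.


dot = 15*-17 + 19*-13 = -502
|u| = 24.2074, |v| = 21.4009
cos(angle) = -0.969
angle = 165.6955 degrees

165.6955 degrees


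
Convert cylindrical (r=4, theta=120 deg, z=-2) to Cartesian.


x = 4 * cos(120) = -2
y = 4 * sin(120) = 3.4641
z = -2

(-2, 3.4641, -2)


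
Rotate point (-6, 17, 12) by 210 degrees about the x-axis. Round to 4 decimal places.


x' = -6
y' = 17*cos(210) - 12*sin(210) = -8.7224
z' = 17*sin(210) + 12*cos(210) = -18.8923

(-6, -8.7224, -18.8923)


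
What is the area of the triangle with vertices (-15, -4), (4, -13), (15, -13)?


Area = |x1(y2-y3) + x2(y3-y1) + x3(y1-y2)| / 2
= |-15*(-13--13) + 4*(-13--4) + 15*(-4--13)| / 2
= 49.5

49.5


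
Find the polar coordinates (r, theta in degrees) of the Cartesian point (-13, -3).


r = sqrt((-13)^2 + (-3)^2) = 13.3417
theta = atan2(-3, -13) = 192.9946 degrees

r = 13.3417, theta = 192.9946 degrees


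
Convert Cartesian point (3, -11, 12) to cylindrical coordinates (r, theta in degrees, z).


r = sqrt(3^2 + (-11)^2) = 11.4018
theta = atan2(-11, 3) = 285.2551 deg
z = 12

r = 11.4018, theta = 285.2551 deg, z = 12


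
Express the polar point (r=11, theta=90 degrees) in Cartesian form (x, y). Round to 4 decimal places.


x = 11 * cos(90) = 0
y = 11 * sin(90) = 11

(0, 11)


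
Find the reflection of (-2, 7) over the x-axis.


Reflection across x-axis: (x, y) -> (x, -y)
(-2, 7) -> (-2, -7)

(-2, -7)


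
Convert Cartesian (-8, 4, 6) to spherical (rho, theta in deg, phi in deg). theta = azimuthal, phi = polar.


rho = sqrt((-8)^2 + 4^2 + 6^2) = 10.7703
theta = atan2(4, -8) = 153.4349 deg
phi = acos(6/10.7703) = 56.1455 deg

rho = 10.7703, theta = 153.4349 deg, phi = 56.1455 deg


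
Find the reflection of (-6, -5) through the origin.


Reflection through origin: (x, y) -> (-x, -y)
(-6, -5) -> (6, 5)

(6, 5)


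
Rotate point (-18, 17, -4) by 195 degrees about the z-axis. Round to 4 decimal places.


x' = -18*cos(195) - 17*sin(195) = 21.7866
y' = -18*sin(195) + 17*cos(195) = -11.762
z' = -4

(21.7866, -11.762, -4)


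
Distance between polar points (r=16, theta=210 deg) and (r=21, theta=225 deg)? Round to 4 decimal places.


d = sqrt(r1^2 + r2^2 - 2*r1*r2*cos(t2-t1))
d = sqrt(16^2 + 21^2 - 2*16*21*cos(225-210)) = 6.9208

6.9208


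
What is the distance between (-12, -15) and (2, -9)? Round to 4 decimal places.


d = sqrt((2--12)^2 + (-9--15)^2) = 15.2315

15.2315


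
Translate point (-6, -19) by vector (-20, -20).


Translation: (x+dx, y+dy) = (-6+-20, -19+-20) = (-26, -39)

(-26, -39)


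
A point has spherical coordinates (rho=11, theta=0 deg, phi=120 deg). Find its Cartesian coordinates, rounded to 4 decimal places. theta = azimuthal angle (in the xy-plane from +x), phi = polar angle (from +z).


x = 11 * sin(120) * cos(0) = 9.5263
y = 11 * sin(120) * sin(0) = 0
z = 11 * cos(120) = -5.5

(9.5263, 0, -5.5)


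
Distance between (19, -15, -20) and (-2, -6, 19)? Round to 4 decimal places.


d = sqrt((-2-19)^2 + (-6--15)^2 + (19--20)^2) = 45.1996

45.1996


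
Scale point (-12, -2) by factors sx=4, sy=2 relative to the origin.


Scaling: (x*sx, y*sy) = (-12*4, -2*2) = (-48, -4)

(-48, -4)


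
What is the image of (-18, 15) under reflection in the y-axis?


Reflection across y-axis: (x, y) -> (-x, y)
(-18, 15) -> (18, 15)

(18, 15)


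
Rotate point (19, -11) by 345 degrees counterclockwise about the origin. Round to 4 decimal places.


x' = 19*cos(345) - -11*sin(345) = 15.5056
y' = 19*sin(345) + -11*cos(345) = -15.5427

(15.5056, -15.5427)


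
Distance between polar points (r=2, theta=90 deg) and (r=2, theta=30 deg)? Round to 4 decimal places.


d = sqrt(r1^2 + r2^2 - 2*r1*r2*cos(t2-t1))
d = sqrt(2^2 + 2^2 - 2*2*2*cos(30-90)) = 2

2


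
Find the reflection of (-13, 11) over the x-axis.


Reflection across x-axis: (x, y) -> (x, -y)
(-13, 11) -> (-13, -11)

(-13, -11)


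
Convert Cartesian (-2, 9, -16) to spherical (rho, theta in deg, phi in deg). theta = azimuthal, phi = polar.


rho = sqrt((-2)^2 + 9^2 + (-16)^2) = 18.4662
theta = atan2(9, -2) = 102.5288 deg
phi = acos(-16/18.4662) = 150.0485 deg

rho = 18.4662, theta = 102.5288 deg, phi = 150.0485 deg


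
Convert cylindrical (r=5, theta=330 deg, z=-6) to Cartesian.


x = 5 * cos(330) = 4.3301
y = 5 * sin(330) = -2.5
z = -6

(4.3301, -2.5, -6)


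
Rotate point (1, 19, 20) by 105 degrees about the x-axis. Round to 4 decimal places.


x' = 1
y' = 19*cos(105) - 20*sin(105) = -24.2361
z' = 19*sin(105) + 20*cos(105) = 13.1762

(1, -24.2361, 13.1762)


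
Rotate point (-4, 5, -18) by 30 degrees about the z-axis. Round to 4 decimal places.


x' = -4*cos(30) - 5*sin(30) = -5.9641
y' = -4*sin(30) + 5*cos(30) = 2.3301
z' = -18

(-5.9641, 2.3301, -18)


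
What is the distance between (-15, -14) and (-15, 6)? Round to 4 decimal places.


d = sqrt((-15--15)^2 + (6--14)^2) = 20

20


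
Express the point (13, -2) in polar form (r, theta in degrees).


r = sqrt(13^2 + (-2)^2) = 13.1529
theta = atan2(-2, 13) = 351.2538 degrees

r = 13.1529, theta = 351.2538 degrees


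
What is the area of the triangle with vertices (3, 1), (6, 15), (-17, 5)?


Area = |x1(y2-y3) + x2(y3-y1) + x3(y1-y2)| / 2
= |3*(15-5) + 6*(5-1) + -17*(1-15)| / 2
= 146

146


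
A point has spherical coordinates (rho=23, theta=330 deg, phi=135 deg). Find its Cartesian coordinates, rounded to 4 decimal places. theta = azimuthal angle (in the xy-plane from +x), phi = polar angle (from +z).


x = 23 * sin(135) * cos(330) = 14.0846
y = 23 * sin(135) * sin(330) = -8.1317
z = 23 * cos(135) = -16.2635

(14.0846, -8.1317, -16.2635)


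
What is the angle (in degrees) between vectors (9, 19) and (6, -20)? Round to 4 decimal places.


dot = 9*6 + 19*-20 = -326
|u| = 21.0238, |v| = 20.8806
cos(angle) = -0.7426
angle = 137.9546 degrees

137.9546 degrees


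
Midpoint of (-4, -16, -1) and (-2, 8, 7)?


Midpoint = ((-4+-2)/2, (-16+8)/2, (-1+7)/2) = (-3, -4, 3)

(-3, -4, 3)


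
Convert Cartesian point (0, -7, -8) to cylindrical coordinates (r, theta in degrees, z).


r = sqrt(0^2 + (-7)^2) = 7
theta = atan2(-7, 0) = 270 deg
z = -8

r = 7, theta = 270 deg, z = -8


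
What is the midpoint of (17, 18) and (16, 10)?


Midpoint = ((17+16)/2, (18+10)/2) = (16.5, 14)

(16.5, 14)


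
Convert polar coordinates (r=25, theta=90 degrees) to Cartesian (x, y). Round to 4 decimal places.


x = 25 * cos(90) = 0
y = 25 * sin(90) = 25

(0, 25)


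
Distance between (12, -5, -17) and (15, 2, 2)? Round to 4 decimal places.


d = sqrt((15-12)^2 + (2--5)^2 + (2--17)^2) = 20.4695

20.4695


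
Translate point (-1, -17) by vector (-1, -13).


Translation: (x+dx, y+dy) = (-1+-1, -17+-13) = (-2, -30)

(-2, -30)


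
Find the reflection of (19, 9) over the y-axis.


Reflection across y-axis: (x, y) -> (-x, y)
(19, 9) -> (-19, 9)

(-19, 9)


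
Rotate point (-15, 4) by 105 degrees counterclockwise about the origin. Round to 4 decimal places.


x' = -15*cos(105) - 4*sin(105) = 0.0186
y' = -15*sin(105) + 4*cos(105) = -15.5242

(0.0186, -15.5242)


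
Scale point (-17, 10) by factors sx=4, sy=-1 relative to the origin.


Scaling: (x*sx, y*sy) = (-17*4, 10*-1) = (-68, -10)

(-68, -10)


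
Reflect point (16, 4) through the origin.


Reflection through origin: (x, y) -> (-x, -y)
(16, 4) -> (-16, -4)

(-16, -4)


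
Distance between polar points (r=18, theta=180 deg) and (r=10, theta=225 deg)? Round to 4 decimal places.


d = sqrt(r1^2 + r2^2 - 2*r1*r2*cos(t2-t1))
d = sqrt(18^2 + 10^2 - 2*18*10*cos(225-180)) = 13.017

13.017


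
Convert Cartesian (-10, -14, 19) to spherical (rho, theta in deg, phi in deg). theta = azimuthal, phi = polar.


rho = sqrt((-10)^2 + (-14)^2 + 19^2) = 25.632
theta = atan2(-14, -10) = 234.4623 deg
phi = acos(19/25.632) = 42.1611 deg

rho = 25.632, theta = 234.4623 deg, phi = 42.1611 deg


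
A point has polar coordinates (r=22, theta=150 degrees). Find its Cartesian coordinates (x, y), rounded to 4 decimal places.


x = 22 * cos(150) = -19.0526
y = 22 * sin(150) = 11

(-19.0526, 11)


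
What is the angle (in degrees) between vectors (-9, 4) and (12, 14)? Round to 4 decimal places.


dot = -9*12 + 4*14 = -52
|u| = 9.8489, |v| = 18.4391
cos(angle) = -0.2863
angle = 106.6388 degrees

106.6388 degrees


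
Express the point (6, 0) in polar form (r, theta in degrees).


r = sqrt(6^2 + 0^2) = 6
theta = atan2(0, 6) = 0 degrees

r = 6, theta = 0 degrees


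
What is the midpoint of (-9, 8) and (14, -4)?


Midpoint = ((-9+14)/2, (8+-4)/2) = (2.5, 2)

(2.5, 2)


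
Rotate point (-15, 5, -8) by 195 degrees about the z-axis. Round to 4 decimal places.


x' = -15*cos(195) - 5*sin(195) = 15.783
y' = -15*sin(195) + 5*cos(195) = -0.9473
z' = -8

(15.783, -0.9473, -8)


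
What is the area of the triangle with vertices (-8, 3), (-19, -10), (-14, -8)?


Area = |x1(y2-y3) + x2(y3-y1) + x3(y1-y2)| / 2
= |-8*(-10--8) + -19*(-8-3) + -14*(3--10)| / 2
= 21.5

21.5


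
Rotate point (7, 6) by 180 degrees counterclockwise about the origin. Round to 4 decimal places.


x' = 7*cos(180) - 6*sin(180) = -7
y' = 7*sin(180) + 6*cos(180) = -6

(-7, -6)


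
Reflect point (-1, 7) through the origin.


Reflection through origin: (x, y) -> (-x, -y)
(-1, 7) -> (1, -7)

(1, -7)


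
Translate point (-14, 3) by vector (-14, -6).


Translation: (x+dx, y+dy) = (-14+-14, 3+-6) = (-28, -3)

(-28, -3)


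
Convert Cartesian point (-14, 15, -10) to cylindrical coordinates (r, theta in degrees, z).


r = sqrt((-14)^2 + 15^2) = 20.5183
theta = atan2(15, -14) = 133.0251 deg
z = -10

r = 20.5183, theta = 133.0251 deg, z = -10


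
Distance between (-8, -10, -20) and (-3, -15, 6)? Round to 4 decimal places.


d = sqrt((-3--8)^2 + (-15--10)^2 + (6--20)^2) = 26.9444

26.9444


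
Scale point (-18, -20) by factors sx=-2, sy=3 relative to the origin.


Scaling: (x*sx, y*sy) = (-18*-2, -20*3) = (36, -60)

(36, -60)


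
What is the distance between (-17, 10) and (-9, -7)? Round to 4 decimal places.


d = sqrt((-9--17)^2 + (-7-10)^2) = 18.7883

18.7883


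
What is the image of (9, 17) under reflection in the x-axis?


Reflection across x-axis: (x, y) -> (x, -y)
(9, 17) -> (9, -17)

(9, -17)


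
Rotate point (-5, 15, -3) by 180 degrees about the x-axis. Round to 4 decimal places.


x' = -5
y' = 15*cos(180) - -3*sin(180) = -15
z' = 15*sin(180) + -3*cos(180) = 3

(-5, -15, 3)


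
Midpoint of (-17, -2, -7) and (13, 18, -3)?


Midpoint = ((-17+13)/2, (-2+18)/2, (-7+-3)/2) = (-2, 8, -5)

(-2, 8, -5)


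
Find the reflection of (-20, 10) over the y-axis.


Reflection across y-axis: (x, y) -> (-x, y)
(-20, 10) -> (20, 10)

(20, 10)


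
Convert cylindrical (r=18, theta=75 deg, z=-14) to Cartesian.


x = 18 * cos(75) = 4.6587
y = 18 * sin(75) = 17.3867
z = -14

(4.6587, 17.3867, -14)


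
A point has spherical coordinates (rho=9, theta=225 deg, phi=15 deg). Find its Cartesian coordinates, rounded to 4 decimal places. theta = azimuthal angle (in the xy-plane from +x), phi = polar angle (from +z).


x = 9 * sin(15) * cos(225) = -1.6471
y = 9 * sin(15) * sin(225) = -1.6471
z = 9 * cos(15) = 8.6933

(-1.6471, -1.6471, 8.6933)


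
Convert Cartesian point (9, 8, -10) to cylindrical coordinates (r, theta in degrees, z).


r = sqrt(9^2 + 8^2) = 12.0416
theta = atan2(8, 9) = 41.6335 deg
z = -10

r = 12.0416, theta = 41.6335 deg, z = -10


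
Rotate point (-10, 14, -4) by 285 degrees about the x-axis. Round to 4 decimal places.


x' = -10
y' = 14*cos(285) - -4*sin(285) = -0.2402
z' = 14*sin(285) + -4*cos(285) = -14.5582

(-10, -0.2402, -14.5582)


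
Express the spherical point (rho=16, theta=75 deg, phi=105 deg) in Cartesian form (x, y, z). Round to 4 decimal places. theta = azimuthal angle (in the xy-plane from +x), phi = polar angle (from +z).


x = 16 * sin(105) * cos(75) = 4
y = 16 * sin(105) * sin(75) = 14.9282
z = 16 * cos(105) = -4.1411

(4, 14.9282, -4.1411)


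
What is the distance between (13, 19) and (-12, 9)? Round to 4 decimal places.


d = sqrt((-12-13)^2 + (9-19)^2) = 26.9258

26.9258


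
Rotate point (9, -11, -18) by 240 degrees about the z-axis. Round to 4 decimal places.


x' = 9*cos(240) - -11*sin(240) = -14.0263
y' = 9*sin(240) + -11*cos(240) = -2.2942
z' = -18

(-14.0263, -2.2942, -18)


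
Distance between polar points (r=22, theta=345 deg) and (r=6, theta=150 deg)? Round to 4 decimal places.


d = sqrt(r1^2 + r2^2 - 2*r1*r2*cos(t2-t1))
d = sqrt(22^2 + 6^2 - 2*22*6*cos(150-345)) = 27.8389

27.8389


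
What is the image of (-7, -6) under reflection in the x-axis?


Reflection across x-axis: (x, y) -> (x, -y)
(-7, -6) -> (-7, 6)

(-7, 6)


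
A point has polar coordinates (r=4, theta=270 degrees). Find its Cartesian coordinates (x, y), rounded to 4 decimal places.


x = 4 * cos(270) = 0
y = 4 * sin(270) = -4

(0, -4)


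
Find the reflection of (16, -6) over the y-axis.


Reflection across y-axis: (x, y) -> (-x, y)
(16, -6) -> (-16, -6)

(-16, -6)


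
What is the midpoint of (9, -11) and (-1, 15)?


Midpoint = ((9+-1)/2, (-11+15)/2) = (4, 2)

(4, 2)


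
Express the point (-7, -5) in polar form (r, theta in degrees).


r = sqrt((-7)^2 + (-5)^2) = 8.6023
theta = atan2(-5, -7) = 215.5377 degrees

r = 8.6023, theta = 215.5377 degrees


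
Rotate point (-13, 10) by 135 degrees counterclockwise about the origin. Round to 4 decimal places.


x' = -13*cos(135) - 10*sin(135) = 2.1213
y' = -13*sin(135) + 10*cos(135) = -16.2635

(2.1213, -16.2635)


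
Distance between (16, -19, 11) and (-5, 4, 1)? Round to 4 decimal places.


d = sqrt((-5-16)^2 + (4--19)^2 + (1-11)^2) = 32.7109

32.7109


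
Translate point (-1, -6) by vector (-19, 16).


Translation: (x+dx, y+dy) = (-1+-19, -6+16) = (-20, 10)

(-20, 10)


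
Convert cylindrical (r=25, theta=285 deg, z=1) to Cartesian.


x = 25 * cos(285) = 6.4705
y = 25 * sin(285) = -24.1481
z = 1

(6.4705, -24.1481, 1)


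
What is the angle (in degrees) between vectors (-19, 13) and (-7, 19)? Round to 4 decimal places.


dot = -19*-7 + 13*19 = 380
|u| = 23.0217, |v| = 20.2485
cos(angle) = 0.8152
angle = 35.3948 degrees

35.3948 degrees


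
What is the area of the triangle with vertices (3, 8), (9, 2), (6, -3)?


Area = |x1(y2-y3) + x2(y3-y1) + x3(y1-y2)| / 2
= |3*(2--3) + 9*(-3-8) + 6*(8-2)| / 2
= 24

24


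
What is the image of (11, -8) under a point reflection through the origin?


Reflection through origin: (x, y) -> (-x, -y)
(11, -8) -> (-11, 8)

(-11, 8)


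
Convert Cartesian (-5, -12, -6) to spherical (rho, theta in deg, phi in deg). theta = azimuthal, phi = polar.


rho = sqrt((-5)^2 + (-12)^2 + (-6)^2) = 14.3178
theta = atan2(-12, -5) = 247.3801 deg
phi = acos(-6/14.3178) = 114.7751 deg

rho = 14.3178, theta = 247.3801 deg, phi = 114.7751 deg


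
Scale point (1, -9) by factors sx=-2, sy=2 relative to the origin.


Scaling: (x*sx, y*sy) = (1*-2, -9*2) = (-2, -18)

(-2, -18)


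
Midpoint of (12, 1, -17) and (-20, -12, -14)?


Midpoint = ((12+-20)/2, (1+-12)/2, (-17+-14)/2) = (-4, -5.5, -15.5)

(-4, -5.5, -15.5)


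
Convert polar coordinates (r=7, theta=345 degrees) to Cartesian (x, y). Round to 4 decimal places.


x = 7 * cos(345) = 6.7615
y = 7 * sin(345) = -1.8117

(6.7615, -1.8117)


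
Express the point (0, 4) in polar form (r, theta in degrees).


r = sqrt(0^2 + 4^2) = 4
theta = atan2(4, 0) = 90 degrees

r = 4, theta = 90 degrees


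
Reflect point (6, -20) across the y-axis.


Reflection across y-axis: (x, y) -> (-x, y)
(6, -20) -> (-6, -20)

(-6, -20)


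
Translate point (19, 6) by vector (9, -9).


Translation: (x+dx, y+dy) = (19+9, 6+-9) = (28, -3)

(28, -3)


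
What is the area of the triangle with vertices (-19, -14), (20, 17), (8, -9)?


Area = |x1(y2-y3) + x2(y3-y1) + x3(y1-y2)| / 2
= |-19*(17--9) + 20*(-9--14) + 8*(-14-17)| / 2
= 321

321


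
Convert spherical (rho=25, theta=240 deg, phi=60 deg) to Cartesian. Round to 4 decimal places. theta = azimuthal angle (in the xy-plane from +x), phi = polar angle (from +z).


x = 25 * sin(60) * cos(240) = -10.8253
y = 25 * sin(60) * sin(240) = -18.75
z = 25 * cos(60) = 12.5

(-10.8253, -18.75, 12.5)


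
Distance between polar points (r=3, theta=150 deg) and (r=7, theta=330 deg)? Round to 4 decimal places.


d = sqrt(r1^2 + r2^2 - 2*r1*r2*cos(t2-t1))
d = sqrt(3^2 + 7^2 - 2*3*7*cos(330-150)) = 10

10


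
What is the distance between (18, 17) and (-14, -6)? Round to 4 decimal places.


d = sqrt((-14-18)^2 + (-6-17)^2) = 39.4081

39.4081


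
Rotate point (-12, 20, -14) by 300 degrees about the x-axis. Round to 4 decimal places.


x' = -12
y' = 20*cos(300) - -14*sin(300) = -2.1244
z' = 20*sin(300) + -14*cos(300) = -24.3205

(-12, -2.1244, -24.3205)


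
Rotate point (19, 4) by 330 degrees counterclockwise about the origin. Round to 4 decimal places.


x' = 19*cos(330) - 4*sin(330) = 18.4545
y' = 19*sin(330) + 4*cos(330) = -6.0359

(18.4545, -6.0359)


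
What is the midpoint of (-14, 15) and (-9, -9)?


Midpoint = ((-14+-9)/2, (15+-9)/2) = (-11.5, 3)

(-11.5, 3)


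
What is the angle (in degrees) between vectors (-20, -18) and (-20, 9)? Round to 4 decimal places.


dot = -20*-20 + -18*9 = 238
|u| = 26.9072, |v| = 21.9317
cos(angle) = 0.4033
angle = 66.215 degrees

66.215 degrees


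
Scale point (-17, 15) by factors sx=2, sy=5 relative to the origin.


Scaling: (x*sx, y*sy) = (-17*2, 15*5) = (-34, 75)

(-34, 75)


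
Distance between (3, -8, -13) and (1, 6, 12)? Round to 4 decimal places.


d = sqrt((1-3)^2 + (6--8)^2 + (12--13)^2) = 28.7228

28.7228


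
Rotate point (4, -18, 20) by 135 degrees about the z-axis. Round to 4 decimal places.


x' = 4*cos(135) - -18*sin(135) = 9.8995
y' = 4*sin(135) + -18*cos(135) = 15.5563
z' = 20

(9.8995, 15.5563, 20)


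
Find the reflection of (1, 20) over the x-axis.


Reflection across x-axis: (x, y) -> (x, -y)
(1, 20) -> (1, -20)

(1, -20)


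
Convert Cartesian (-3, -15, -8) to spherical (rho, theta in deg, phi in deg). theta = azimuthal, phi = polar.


rho = sqrt((-3)^2 + (-15)^2 + (-8)^2) = 17.2627
theta = atan2(-15, -3) = 258.6901 deg
phi = acos(-8/17.2627) = 117.6085 deg

rho = 17.2627, theta = 258.6901 deg, phi = 117.6085 deg


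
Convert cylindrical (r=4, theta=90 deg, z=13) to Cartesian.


x = 4 * cos(90) = 0
y = 4 * sin(90) = 4
z = 13

(0, 4, 13)


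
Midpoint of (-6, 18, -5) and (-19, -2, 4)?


Midpoint = ((-6+-19)/2, (18+-2)/2, (-5+4)/2) = (-12.5, 8, -0.5)

(-12.5, 8, -0.5)


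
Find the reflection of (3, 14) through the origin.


Reflection through origin: (x, y) -> (-x, -y)
(3, 14) -> (-3, -14)

(-3, -14)


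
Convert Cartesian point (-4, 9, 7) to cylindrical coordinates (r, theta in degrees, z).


r = sqrt((-4)^2 + 9^2) = 9.8489
theta = atan2(9, -4) = 113.9625 deg
z = 7

r = 9.8489, theta = 113.9625 deg, z = 7


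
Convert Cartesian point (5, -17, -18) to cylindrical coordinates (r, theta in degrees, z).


r = sqrt(5^2 + (-17)^2) = 17.72
theta = atan2(-17, 5) = 286.3895 deg
z = -18

r = 17.72, theta = 286.3895 deg, z = -18


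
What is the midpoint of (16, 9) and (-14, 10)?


Midpoint = ((16+-14)/2, (9+10)/2) = (1, 9.5)

(1, 9.5)


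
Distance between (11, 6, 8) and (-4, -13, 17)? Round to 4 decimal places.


d = sqrt((-4-11)^2 + (-13-6)^2 + (17-8)^2) = 25.8263

25.8263


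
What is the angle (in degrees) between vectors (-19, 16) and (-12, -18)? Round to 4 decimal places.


dot = -19*-12 + 16*-18 = -60
|u| = 24.8395, |v| = 21.6333
cos(angle) = -0.1117
angle = 96.4108 degrees

96.4108 degrees


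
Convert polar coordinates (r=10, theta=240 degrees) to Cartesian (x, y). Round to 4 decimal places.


x = 10 * cos(240) = -5
y = 10 * sin(240) = -8.6603

(-5, -8.6603)


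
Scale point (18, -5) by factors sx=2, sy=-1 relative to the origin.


Scaling: (x*sx, y*sy) = (18*2, -5*-1) = (36, 5)

(36, 5)


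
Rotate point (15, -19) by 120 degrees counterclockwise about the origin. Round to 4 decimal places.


x' = 15*cos(120) - -19*sin(120) = 8.9545
y' = 15*sin(120) + -19*cos(120) = 22.4904

(8.9545, 22.4904)


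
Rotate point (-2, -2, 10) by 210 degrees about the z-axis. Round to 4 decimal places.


x' = -2*cos(210) - -2*sin(210) = 0.7321
y' = -2*sin(210) + -2*cos(210) = 2.7321
z' = 10

(0.7321, 2.7321, 10)


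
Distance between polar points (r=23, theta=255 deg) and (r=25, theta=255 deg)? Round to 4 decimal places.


d = sqrt(r1^2 + r2^2 - 2*r1*r2*cos(t2-t1))
d = sqrt(23^2 + 25^2 - 2*23*25*cos(255-255)) = 2

2


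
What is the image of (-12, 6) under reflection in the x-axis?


Reflection across x-axis: (x, y) -> (x, -y)
(-12, 6) -> (-12, -6)

(-12, -6)


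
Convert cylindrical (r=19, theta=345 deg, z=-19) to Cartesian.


x = 19 * cos(345) = 18.3526
y = 19 * sin(345) = -4.9176
z = -19

(18.3526, -4.9176, -19)


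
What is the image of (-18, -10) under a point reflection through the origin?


Reflection through origin: (x, y) -> (-x, -y)
(-18, -10) -> (18, 10)

(18, 10)


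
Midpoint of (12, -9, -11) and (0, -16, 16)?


Midpoint = ((12+0)/2, (-9+-16)/2, (-11+16)/2) = (6, -12.5, 2.5)

(6, -12.5, 2.5)


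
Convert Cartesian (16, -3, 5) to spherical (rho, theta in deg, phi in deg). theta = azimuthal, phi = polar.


rho = sqrt(16^2 + (-3)^2 + 5^2) = 17.0294
theta = atan2(-3, 16) = 349.3803 deg
phi = acos(5/17.0294) = 72.9258 deg

rho = 17.0294, theta = 349.3803 deg, phi = 72.9258 deg


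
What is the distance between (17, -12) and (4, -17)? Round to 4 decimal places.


d = sqrt((4-17)^2 + (-17--12)^2) = 13.9284

13.9284


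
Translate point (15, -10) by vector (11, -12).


Translation: (x+dx, y+dy) = (15+11, -10+-12) = (26, -22)

(26, -22)


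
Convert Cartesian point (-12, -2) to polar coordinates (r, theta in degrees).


r = sqrt((-12)^2 + (-2)^2) = 12.1655
theta = atan2(-2, -12) = 189.4623 degrees

r = 12.1655, theta = 189.4623 degrees


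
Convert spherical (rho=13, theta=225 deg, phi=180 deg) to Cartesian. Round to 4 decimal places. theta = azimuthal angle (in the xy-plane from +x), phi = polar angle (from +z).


x = 13 * sin(180) * cos(225) = 0
y = 13 * sin(180) * sin(225) = 0
z = 13 * cos(180) = -13

(0, 0, -13)


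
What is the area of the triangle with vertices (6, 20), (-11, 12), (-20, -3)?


Area = |x1(y2-y3) + x2(y3-y1) + x3(y1-y2)| / 2
= |6*(12--3) + -11*(-3-20) + -20*(20-12)| / 2
= 91.5

91.5


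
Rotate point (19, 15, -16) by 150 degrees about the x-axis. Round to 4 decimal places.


x' = 19
y' = 15*cos(150) - -16*sin(150) = -4.9904
z' = 15*sin(150) + -16*cos(150) = 21.3564

(19, -4.9904, 21.3564)


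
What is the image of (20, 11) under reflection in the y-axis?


Reflection across y-axis: (x, y) -> (-x, y)
(20, 11) -> (-20, 11)

(-20, 11)


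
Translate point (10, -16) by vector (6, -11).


Translation: (x+dx, y+dy) = (10+6, -16+-11) = (16, -27)

(16, -27)


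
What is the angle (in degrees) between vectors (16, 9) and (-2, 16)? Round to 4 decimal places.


dot = 16*-2 + 9*16 = 112
|u| = 18.3576, |v| = 16.1245
cos(angle) = 0.3784
angle = 67.7673 degrees

67.7673 degrees


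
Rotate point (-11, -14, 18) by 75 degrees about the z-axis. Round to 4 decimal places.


x' = -11*cos(75) - -14*sin(75) = 10.676
y' = -11*sin(75) + -14*cos(75) = -14.2487
z' = 18

(10.676, -14.2487, 18)


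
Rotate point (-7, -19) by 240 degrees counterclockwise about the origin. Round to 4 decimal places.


x' = -7*cos(240) - -19*sin(240) = -12.9545
y' = -7*sin(240) + -19*cos(240) = 15.5622

(-12.9545, 15.5622)


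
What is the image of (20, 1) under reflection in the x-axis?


Reflection across x-axis: (x, y) -> (x, -y)
(20, 1) -> (20, -1)

(20, -1)


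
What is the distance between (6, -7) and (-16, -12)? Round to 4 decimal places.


d = sqrt((-16-6)^2 + (-12--7)^2) = 22.561

22.561


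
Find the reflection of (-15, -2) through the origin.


Reflection through origin: (x, y) -> (-x, -y)
(-15, -2) -> (15, 2)

(15, 2)


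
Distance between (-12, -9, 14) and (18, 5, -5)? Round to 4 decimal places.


d = sqrt((18--12)^2 + (5--9)^2 + (-5-14)^2) = 38.1707

38.1707


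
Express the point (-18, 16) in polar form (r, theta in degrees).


r = sqrt((-18)^2 + 16^2) = 24.0832
theta = atan2(16, -18) = 138.3665 degrees

r = 24.0832, theta = 138.3665 degrees


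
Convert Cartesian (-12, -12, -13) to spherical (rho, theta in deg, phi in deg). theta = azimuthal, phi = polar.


rho = sqrt((-12)^2 + (-12)^2 + (-13)^2) = 21.3776
theta = atan2(-12, -12) = 225 deg
phi = acos(-13/21.3776) = 127.4533 deg

rho = 21.3776, theta = 225 deg, phi = 127.4533 deg


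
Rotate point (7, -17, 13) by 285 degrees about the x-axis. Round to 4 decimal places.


x' = 7
y' = -17*cos(285) - 13*sin(285) = 8.1571
z' = -17*sin(285) + 13*cos(285) = 19.7854

(7, 8.1571, 19.7854)


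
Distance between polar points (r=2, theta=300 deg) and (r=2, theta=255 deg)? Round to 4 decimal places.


d = sqrt(r1^2 + r2^2 - 2*r1*r2*cos(t2-t1))
d = sqrt(2^2 + 2^2 - 2*2*2*cos(255-300)) = 1.5307

1.5307


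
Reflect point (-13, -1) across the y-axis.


Reflection across y-axis: (x, y) -> (-x, y)
(-13, -1) -> (13, -1)

(13, -1)


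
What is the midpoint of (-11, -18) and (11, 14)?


Midpoint = ((-11+11)/2, (-18+14)/2) = (0, -2)

(0, -2)


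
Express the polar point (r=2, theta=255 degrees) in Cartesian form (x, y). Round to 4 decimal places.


x = 2 * cos(255) = -0.5176
y = 2 * sin(255) = -1.9319

(-0.5176, -1.9319)


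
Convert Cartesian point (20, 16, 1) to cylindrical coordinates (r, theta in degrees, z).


r = sqrt(20^2 + 16^2) = 25.6125
theta = atan2(16, 20) = 38.6598 deg
z = 1

r = 25.6125, theta = 38.6598 deg, z = 1


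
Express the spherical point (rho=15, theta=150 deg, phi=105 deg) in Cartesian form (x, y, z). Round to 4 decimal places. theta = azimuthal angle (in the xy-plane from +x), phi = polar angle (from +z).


x = 15 * sin(105) * cos(150) = -12.5477
y = 15 * sin(105) * sin(150) = 7.2444
z = 15 * cos(105) = -3.8823

(-12.5477, 7.2444, -3.8823)


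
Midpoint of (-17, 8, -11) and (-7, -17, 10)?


Midpoint = ((-17+-7)/2, (8+-17)/2, (-11+10)/2) = (-12, -4.5, -0.5)

(-12, -4.5, -0.5)


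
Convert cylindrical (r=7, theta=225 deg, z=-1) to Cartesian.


x = 7 * cos(225) = -4.9497
y = 7 * sin(225) = -4.9497
z = -1

(-4.9497, -4.9497, -1)


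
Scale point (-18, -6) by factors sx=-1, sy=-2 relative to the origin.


Scaling: (x*sx, y*sy) = (-18*-1, -6*-2) = (18, 12)

(18, 12)


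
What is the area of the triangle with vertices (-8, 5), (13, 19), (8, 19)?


Area = |x1(y2-y3) + x2(y3-y1) + x3(y1-y2)| / 2
= |-8*(19-19) + 13*(19-5) + 8*(5-19)| / 2
= 35

35


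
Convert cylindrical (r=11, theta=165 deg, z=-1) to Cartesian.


x = 11 * cos(165) = -10.6252
y = 11 * sin(165) = 2.847
z = -1

(-10.6252, 2.847, -1)


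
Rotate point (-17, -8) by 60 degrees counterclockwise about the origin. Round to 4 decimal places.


x' = -17*cos(60) - -8*sin(60) = -1.5718
y' = -17*sin(60) + -8*cos(60) = -18.7224

(-1.5718, -18.7224)


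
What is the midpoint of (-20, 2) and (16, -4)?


Midpoint = ((-20+16)/2, (2+-4)/2) = (-2, -1)

(-2, -1)


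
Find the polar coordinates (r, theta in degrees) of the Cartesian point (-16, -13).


r = sqrt((-16)^2 + (-13)^2) = 20.6155
theta = atan2(-13, -16) = 219.0939 degrees

r = 20.6155, theta = 219.0939 degrees


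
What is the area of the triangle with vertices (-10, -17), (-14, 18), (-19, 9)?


Area = |x1(y2-y3) + x2(y3-y1) + x3(y1-y2)| / 2
= |-10*(18-9) + -14*(9--17) + -19*(-17-18)| / 2
= 105.5

105.5


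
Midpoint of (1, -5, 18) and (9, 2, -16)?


Midpoint = ((1+9)/2, (-5+2)/2, (18+-16)/2) = (5, -1.5, 1)

(5, -1.5, 1)


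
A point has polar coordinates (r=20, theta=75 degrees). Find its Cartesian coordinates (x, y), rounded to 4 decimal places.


x = 20 * cos(75) = 5.1764
y = 20 * sin(75) = 19.3185

(5.1764, 19.3185)


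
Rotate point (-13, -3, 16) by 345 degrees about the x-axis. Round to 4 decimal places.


x' = -13
y' = -3*cos(345) - 16*sin(345) = 1.2433
z' = -3*sin(345) + 16*cos(345) = 16.2313

(-13, 1.2433, 16.2313)


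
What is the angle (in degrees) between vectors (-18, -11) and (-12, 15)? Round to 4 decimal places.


dot = -18*-12 + -11*15 = 51
|u| = 21.095, |v| = 19.2094
cos(angle) = 0.1259
angle = 82.7698 degrees

82.7698 degrees


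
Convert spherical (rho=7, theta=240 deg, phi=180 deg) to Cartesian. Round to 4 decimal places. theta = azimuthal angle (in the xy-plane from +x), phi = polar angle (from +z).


x = 7 * sin(180) * cos(240) = 0
y = 7 * sin(180) * sin(240) = 0
z = 7 * cos(180) = -7

(0, 0, -7)


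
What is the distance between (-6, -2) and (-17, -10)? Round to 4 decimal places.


d = sqrt((-17--6)^2 + (-10--2)^2) = 13.6015

13.6015


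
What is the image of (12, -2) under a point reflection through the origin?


Reflection through origin: (x, y) -> (-x, -y)
(12, -2) -> (-12, 2)

(-12, 2)


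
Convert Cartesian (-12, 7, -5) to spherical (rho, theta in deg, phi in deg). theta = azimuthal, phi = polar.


rho = sqrt((-12)^2 + 7^2 + (-5)^2) = 14.7648
theta = atan2(7, -12) = 149.7436 deg
phi = acos(-5/14.7648) = 109.7942 deg

rho = 14.7648, theta = 149.7436 deg, phi = 109.7942 deg


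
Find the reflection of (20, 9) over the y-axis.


Reflection across y-axis: (x, y) -> (-x, y)
(20, 9) -> (-20, 9)

(-20, 9)


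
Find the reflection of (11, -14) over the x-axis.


Reflection across x-axis: (x, y) -> (x, -y)
(11, -14) -> (11, 14)

(11, 14)


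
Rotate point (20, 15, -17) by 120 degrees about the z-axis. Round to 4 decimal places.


x' = 20*cos(120) - 15*sin(120) = -22.9904
y' = 20*sin(120) + 15*cos(120) = 9.8205
z' = -17

(-22.9904, 9.8205, -17)


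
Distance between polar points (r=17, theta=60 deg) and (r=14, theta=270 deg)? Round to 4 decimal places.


d = sqrt(r1^2 + r2^2 - 2*r1*r2*cos(t2-t1))
d = sqrt(17^2 + 14^2 - 2*17*14*cos(270-60)) = 29.9538

29.9538


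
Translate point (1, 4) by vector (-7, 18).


Translation: (x+dx, y+dy) = (1+-7, 4+18) = (-6, 22)

(-6, 22)


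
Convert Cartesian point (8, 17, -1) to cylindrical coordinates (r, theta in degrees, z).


r = sqrt(8^2 + 17^2) = 18.7883
theta = atan2(17, 8) = 64.7989 deg
z = -1

r = 18.7883, theta = 64.7989 deg, z = -1


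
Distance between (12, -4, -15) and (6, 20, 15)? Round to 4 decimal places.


d = sqrt((6-12)^2 + (20--4)^2 + (15--15)^2) = 38.8844

38.8844


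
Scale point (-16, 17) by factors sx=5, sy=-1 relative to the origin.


Scaling: (x*sx, y*sy) = (-16*5, 17*-1) = (-80, -17)

(-80, -17)


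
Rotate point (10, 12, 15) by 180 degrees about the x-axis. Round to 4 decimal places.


x' = 10
y' = 12*cos(180) - 15*sin(180) = -12
z' = 12*sin(180) + 15*cos(180) = -15

(10, -12, -15)


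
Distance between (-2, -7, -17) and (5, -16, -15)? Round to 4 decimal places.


d = sqrt((5--2)^2 + (-16--7)^2 + (-15--17)^2) = 11.5758

11.5758


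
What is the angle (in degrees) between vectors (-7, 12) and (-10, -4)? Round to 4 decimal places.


dot = -7*-10 + 12*-4 = 22
|u| = 13.8924, |v| = 10.7703
cos(angle) = 0.147
angle = 81.545 degrees

81.545 degrees


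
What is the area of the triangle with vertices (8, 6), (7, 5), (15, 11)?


Area = |x1(y2-y3) + x2(y3-y1) + x3(y1-y2)| / 2
= |8*(5-11) + 7*(11-6) + 15*(6-5)| / 2
= 1

1


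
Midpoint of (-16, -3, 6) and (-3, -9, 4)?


Midpoint = ((-16+-3)/2, (-3+-9)/2, (6+4)/2) = (-9.5, -6, 5)

(-9.5, -6, 5)


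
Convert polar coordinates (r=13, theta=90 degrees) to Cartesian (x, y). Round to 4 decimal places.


x = 13 * cos(90) = 0
y = 13 * sin(90) = 13

(0, 13)


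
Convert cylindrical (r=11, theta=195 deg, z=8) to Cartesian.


x = 11 * cos(195) = -10.6252
y = 11 * sin(195) = -2.847
z = 8

(-10.6252, -2.847, 8)


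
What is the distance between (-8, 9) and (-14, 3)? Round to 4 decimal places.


d = sqrt((-14--8)^2 + (3-9)^2) = 8.4853

8.4853


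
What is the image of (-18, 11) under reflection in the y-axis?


Reflection across y-axis: (x, y) -> (-x, y)
(-18, 11) -> (18, 11)

(18, 11)


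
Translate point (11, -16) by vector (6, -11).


Translation: (x+dx, y+dy) = (11+6, -16+-11) = (17, -27)

(17, -27)


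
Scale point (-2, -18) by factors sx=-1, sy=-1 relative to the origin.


Scaling: (x*sx, y*sy) = (-2*-1, -18*-1) = (2, 18)

(2, 18)


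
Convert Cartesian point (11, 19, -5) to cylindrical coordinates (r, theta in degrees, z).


r = sqrt(11^2 + 19^2) = 21.9545
theta = atan2(19, 11) = 59.9314 deg
z = -5

r = 21.9545, theta = 59.9314 deg, z = -5


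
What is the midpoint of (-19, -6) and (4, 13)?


Midpoint = ((-19+4)/2, (-6+13)/2) = (-7.5, 3.5)

(-7.5, 3.5)


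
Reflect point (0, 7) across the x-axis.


Reflection across x-axis: (x, y) -> (x, -y)
(0, 7) -> (0, -7)

(0, -7)


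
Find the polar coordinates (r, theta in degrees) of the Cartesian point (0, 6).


r = sqrt(0^2 + 6^2) = 6
theta = atan2(6, 0) = 90 degrees

r = 6, theta = 90 degrees


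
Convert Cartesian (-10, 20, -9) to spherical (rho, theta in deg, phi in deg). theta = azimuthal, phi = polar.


rho = sqrt((-10)^2 + 20^2 + (-9)^2) = 24.1039
theta = atan2(20, -10) = 116.5651 deg
phi = acos(-9/24.1039) = 111.9244 deg

rho = 24.1039, theta = 116.5651 deg, phi = 111.9244 deg


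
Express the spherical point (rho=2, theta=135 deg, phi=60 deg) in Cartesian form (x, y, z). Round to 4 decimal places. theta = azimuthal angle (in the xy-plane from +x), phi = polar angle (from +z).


x = 2 * sin(60) * cos(135) = -1.2247
y = 2 * sin(60) * sin(135) = 1.2247
z = 2 * cos(60) = 1

(-1.2247, 1.2247, 1)
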